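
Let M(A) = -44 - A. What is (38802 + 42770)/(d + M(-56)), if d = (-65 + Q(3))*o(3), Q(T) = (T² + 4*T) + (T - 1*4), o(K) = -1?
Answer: 81572/57 ≈ 1431.1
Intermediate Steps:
Q(T) = -4 + T² + 5*T (Q(T) = (T² + 4*T) + (T - 4) = (T² + 4*T) + (-4 + T) = -4 + T² + 5*T)
d = 45 (d = (-65 + (-4 + 3² + 5*3))*(-1) = (-65 + (-4 + 9 + 15))*(-1) = (-65 + 20)*(-1) = -45*(-1) = 45)
(38802 + 42770)/(d + M(-56)) = (38802 + 42770)/(45 + (-44 - 1*(-56))) = 81572/(45 + (-44 + 56)) = 81572/(45 + 12) = 81572/57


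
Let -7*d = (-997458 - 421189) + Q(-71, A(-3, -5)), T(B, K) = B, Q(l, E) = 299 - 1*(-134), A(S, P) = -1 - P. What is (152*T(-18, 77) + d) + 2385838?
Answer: 2585704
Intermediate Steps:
Q(l, E) = 433 (Q(l, E) = 299 + 134 = 433)
d = 202602 (d = -((-997458 - 421189) + 433)/7 = -(-1418647 + 433)/7 = -⅐*(-1418214) = 202602)
(152*T(-18, 77) + d) + 2385838 = (152*(-18) + 202602) + 2385838 = (-2736 + 202602) + 2385838 = 199866 + 2385838 = 2585704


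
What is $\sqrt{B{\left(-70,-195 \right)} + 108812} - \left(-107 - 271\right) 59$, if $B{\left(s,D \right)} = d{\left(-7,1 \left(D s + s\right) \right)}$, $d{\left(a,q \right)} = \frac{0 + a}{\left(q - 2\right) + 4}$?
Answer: $22302 + \frac{\sqrt{20072628324814}}{13582} \approx 22632.0$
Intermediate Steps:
$d{\left(a,q \right)} = \frac{a}{2 + q}$ ($d{\left(a,q \right)} = \frac{a}{\left(-2 + q\right) + 4} = \frac{a}{2 + q}$)
$B{\left(s,D \right)} = - \frac{7}{2 + s + D s}$ ($B{\left(s,D \right)} = - \frac{7}{2 + 1 \left(D s + s\right)} = - \frac{7}{2 + 1 \left(s + D s\right)} = - \frac{7}{2 + \left(s + D s\right)} = - \frac{7}{2 + s + D s}$)
$\sqrt{B{\left(-70,-195 \right)} + 108812} - \left(-107 - 271\right) 59 = \sqrt{- \frac{7}{2 - 70 \left(1 - 195\right)} + 108812} - \left(-107 - 271\right) 59 = \sqrt{- \frac{7}{2 - -13580} + 108812} - \left(-378\right) 59 = \sqrt{- \frac{7}{2 + 13580} + 108812} - -22302 = \sqrt{- \frac{7}{13582} + 108812} + 22302 = \sqrt{\frac{1477884577}{13582}} + 22302 = \frac{\sqrt{20072628324814}}{13582} + 22302 = 22302 + \frac{\sqrt{20072628324814}}{13582}$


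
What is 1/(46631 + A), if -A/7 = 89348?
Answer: -1/578805 ≈ -1.7277e-6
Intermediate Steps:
A = -625436 (A = -7*89348 = -625436)
1/(46631 + A) = 1/(46631 - 625436) = 1/(-578805) = -1/578805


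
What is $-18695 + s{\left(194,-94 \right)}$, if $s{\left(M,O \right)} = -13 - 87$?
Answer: $-18795$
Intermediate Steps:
$s{\left(M,O \right)} = -100$
$-18695 + s{\left(194,-94 \right)} = -18695 - 100 = -18795$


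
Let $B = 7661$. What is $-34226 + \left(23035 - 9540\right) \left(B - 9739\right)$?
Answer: $-28076836$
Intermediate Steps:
$-34226 + \left(23035 - 9540\right) \left(B - 9739\right) = -34226 + \left(23035 - 9540\right) \left(7661 - 9739\right) = -34226 + 13495 \left(-2078\right) = -34226 - 28042610 = -28076836$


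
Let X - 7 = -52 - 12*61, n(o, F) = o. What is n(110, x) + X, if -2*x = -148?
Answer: -667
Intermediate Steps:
x = 74 (x = -½*(-148) = 74)
X = -777 (X = 7 + (-52 - 12*61) = 7 + (-52 - 732) = 7 - 784 = -777)
n(110, x) + X = 110 - 777 = -667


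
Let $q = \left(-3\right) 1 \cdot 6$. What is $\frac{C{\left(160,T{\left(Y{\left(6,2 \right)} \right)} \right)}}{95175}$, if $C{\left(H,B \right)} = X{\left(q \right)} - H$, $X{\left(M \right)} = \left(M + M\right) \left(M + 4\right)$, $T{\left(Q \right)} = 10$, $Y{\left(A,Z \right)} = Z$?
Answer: $\frac{344}{95175} \approx 0.0036144$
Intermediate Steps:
$q = -18$ ($q = \left(-3\right) 6 = -18$)
$X{\left(M \right)} = 2 M \left(4 + M\right)$
$C{\left(H,B \right)} = 504 - H$ ($C{\left(H,B \right)} = 2 \left(-18\right) \left(4 - 18\right) - H = 2 \left(-18\right) \left(-14\right) - H = 504 - H$)
$\frac{C{\left(160,T{\left(Y{\left(6,2 \right)} \right)} \right)}}{95175} = \frac{504 - 160}{95175} = \left(504 - 160\right) \frac{1}{95175} = 344 \cdot \frac{1}{95175} = \frac{344}{95175}$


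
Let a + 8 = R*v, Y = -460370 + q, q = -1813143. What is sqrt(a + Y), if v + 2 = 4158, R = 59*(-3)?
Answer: I*sqrt(3009133) ≈ 1734.7*I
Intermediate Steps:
R = -177
Y = -2273513 (Y = -460370 - 1813143 = -2273513)
v = 4156 (v = -2 + 4158 = 4156)
a = -735620 (a = -8 - 177*4156 = -8 - 735612 = -735620)
sqrt(a + Y) = sqrt(-735620 - 2273513) = sqrt(-3009133) = I*sqrt(3009133)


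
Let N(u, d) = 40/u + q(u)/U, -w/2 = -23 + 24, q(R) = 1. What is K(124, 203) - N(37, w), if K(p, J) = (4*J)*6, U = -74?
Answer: 360449/74 ≈ 4870.9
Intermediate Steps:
w = -2 (w = -2*(-23 + 24) = -2*1 = -2)
N(u, d) = -1/74 + 40/u (N(u, d) = 40/u + 1/(-74) = 40/u + 1*(-1/74) = 40/u - 1/74 = -1/74 + 40/u)
K(p, J) = 24*J
K(124, 203) - N(37, w) = 24*203 - (2960 - 1*37)/(74*37) = 4872 - (2960 - 37)/(74*37) = 4872 - 2923/(74*37) = 4872 - 1*79/74 = 4872 - 79/74 = 360449/74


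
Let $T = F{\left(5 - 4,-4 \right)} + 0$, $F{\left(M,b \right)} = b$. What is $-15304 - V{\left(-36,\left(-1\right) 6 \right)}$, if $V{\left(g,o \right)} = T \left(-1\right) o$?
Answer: $-15280$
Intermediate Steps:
$T = -4$ ($T = -4 + 0 = -4$)
$V{\left(g,o \right)} = 4 o$ ($V{\left(g,o \right)} = \left(-4\right) \left(-1\right) o = 4 o$)
$-15304 - V{\left(-36,\left(-1\right) 6 \right)} = -15304 - 4 \left(\left(-1\right) 6\right) = -15304 - 4 \left(-6\right) = -15304 - -24 = -15304 + 24 = -15280$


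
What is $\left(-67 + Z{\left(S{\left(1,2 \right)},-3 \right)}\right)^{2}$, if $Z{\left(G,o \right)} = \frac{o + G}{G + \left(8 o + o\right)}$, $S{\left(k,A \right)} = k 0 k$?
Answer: $\frac{362404}{81} \approx 4474.1$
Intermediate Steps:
$S{\left(k,A \right)} = 0$ ($S{\left(k,A \right)} = k 0 = 0$)
$Z{\left(G,o \right)} = \frac{G + o}{G + 9 o}$
$\left(-67 + Z{\left(S{\left(1,2 \right)},-3 \right)}\right)^{2} = \left(-67 + \frac{0 - 3}{0 + 9 \left(-3\right)}\right)^{2} = \left(-67 + \frac{1}{0 - 27} \left(-3\right)\right)^{2} = \left(-67 + \frac{1}{-27} \left(-3\right)\right)^{2} = \left(-67 - - \frac{1}{9}\right)^{2} = \left(-67 + \frac{1}{9}\right)^{2} = \left(- \frac{602}{9}\right)^{2} = \frac{362404}{81}$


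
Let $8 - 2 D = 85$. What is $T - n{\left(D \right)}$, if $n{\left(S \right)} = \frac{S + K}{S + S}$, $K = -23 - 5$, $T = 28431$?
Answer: $\frac{625463}{22} \approx 28430.0$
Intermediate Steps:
$D = - \frac{77}{2}$ ($D = 4 - \frac{85}{2} = - \frac{77}{2} \approx -38.5$)
$K = -28$
$n{\left(S \right)} = \frac{-28 + S}{2 S}$ ($n{\left(S \right)} = \frac{S - 28}{S + S} = \frac{-28 + S}{2 S}$)
$T - n{\left(D \right)} = 28431 - \frac{-28 - \frac{77}{2}}{2 \left(- \frac{77}{2}\right)} = 28431 - \frac{1}{2} \left(- \frac{2}{77}\right) \left(- \frac{133}{2}\right) = 28431 - \frac{19}{22} = \frac{625463}{22}$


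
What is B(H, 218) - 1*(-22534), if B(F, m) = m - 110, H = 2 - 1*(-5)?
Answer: 22642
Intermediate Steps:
H = 7 (H = 2 + 5 = 7)
B(F, m) = -110 + m
B(H, 218) - 1*(-22534) = (-110 + 218) - 1*(-22534) = 108 + 22534 = 22642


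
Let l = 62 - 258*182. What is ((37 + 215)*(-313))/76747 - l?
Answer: 3598894942/76747 ≈ 46893.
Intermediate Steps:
l = -46894 (l = 62 - 46956 = -46894)
((37 + 215)*(-313))/76747 - l = ((37 + 215)*(-313))/76747 - 1*(-46894) = (252*(-313))*(1/76747) + 46894 = -78876*1/76747 + 46894 = -78876/76747 + 46894 = 3598894942/76747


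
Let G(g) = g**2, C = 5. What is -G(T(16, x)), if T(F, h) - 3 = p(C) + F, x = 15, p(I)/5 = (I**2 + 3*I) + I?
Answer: -59536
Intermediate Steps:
p(I) = 5*I**2 + 20*I (p(I) = 5*((I**2 + 3*I) + I) = 5*(I**2 + 4*I) = 5*I**2 + 20*I)
T(F, h) = 228 + F (T(F, h) = 3 + (5*5*(4 + 5) + F) = 3 + (5*5*9 + F) = 3 + (225 + F) = 228 + F)
-G(T(16, x)) = -(228 + 16)**2 = -1*244**2 = -1*59536 = -59536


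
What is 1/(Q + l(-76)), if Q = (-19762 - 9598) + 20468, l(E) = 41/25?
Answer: -25/222259 ≈ -0.00011248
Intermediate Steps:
l(E) = 41/25 (l(E) = 41*(1/25) = 41/25)
Q = -8892 (Q = -29360 + 20468 = -8892)
1/(Q + l(-76)) = 1/(-8892 + 41/25) = 1/(-222259/25) = -25/222259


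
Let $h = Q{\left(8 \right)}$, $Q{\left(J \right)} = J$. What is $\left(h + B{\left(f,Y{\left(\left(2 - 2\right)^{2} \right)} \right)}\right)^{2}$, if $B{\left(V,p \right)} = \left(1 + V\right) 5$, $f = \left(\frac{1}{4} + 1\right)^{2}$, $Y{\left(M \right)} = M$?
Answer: $\frac{110889}{256} \approx 433.16$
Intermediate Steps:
$f = \frac{25}{16}$ ($f = \left(\frac{1}{4} + 1\right)^{2} = \left(\frac{5}{4}\right)^{2} = \frac{25}{16} \approx 1.5625$)
$B{\left(V,p \right)} = 5 + 5 V$
$h = 8$
$\left(h + B{\left(f,Y{\left(\left(2 - 2\right)^{2} \right)} \right)}\right)^{2} = \left(8 + \left(5 + 5 \cdot \frac{25}{16}\right)\right)^{2} = \left(8 + \left(5 + \frac{125}{16}\right)\right)^{2} = \left(8 + \frac{205}{16}\right)^{2} = \left(\frac{333}{16}\right)^{2} = \frac{110889}{256}$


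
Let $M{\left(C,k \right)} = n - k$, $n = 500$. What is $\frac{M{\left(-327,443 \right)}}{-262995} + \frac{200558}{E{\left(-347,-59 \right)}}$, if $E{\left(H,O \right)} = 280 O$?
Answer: $- \frac{351644619}{28964516} \approx -12.141$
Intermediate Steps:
$M{\left(C,k \right)} = 500 - k$
$\frac{M{\left(-327,443 \right)}}{-262995} + \frac{200558}{E{\left(-347,-59 \right)}} = \frac{500 - 443}{-262995} + \frac{200558}{280 \left(-59\right)} = \left(500 - 443\right) \left(- \frac{1}{262995}\right) + \frac{200558}{-16520} = 57 \left(- \frac{1}{262995}\right) + 200558 \left(- \frac{1}{16520}\right) = - \frac{19}{87665} - \frac{100279}{8260} = - \frac{351644619}{28964516}$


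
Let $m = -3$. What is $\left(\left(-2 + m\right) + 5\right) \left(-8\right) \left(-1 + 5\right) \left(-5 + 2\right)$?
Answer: $0$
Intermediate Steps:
$\left(\left(-2 + m\right) + 5\right) \left(-8\right) \left(-1 + 5\right) \left(-5 + 2\right) = \left(\left(-2 - 3\right) + 5\right) \left(-8\right) \left(-1 + 5\right) \left(-5 + 2\right) = \left(-5 + 5\right) \left(-8\right) 4 \left(-3\right) = 0 \left(-8\right) \left(-12\right) = 0 \left(-12\right) = 0$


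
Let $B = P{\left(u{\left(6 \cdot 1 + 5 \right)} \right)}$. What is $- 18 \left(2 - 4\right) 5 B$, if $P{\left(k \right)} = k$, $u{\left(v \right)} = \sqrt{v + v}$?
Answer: $180 \sqrt{22} \approx 844.27$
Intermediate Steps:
$u{\left(v \right)} = \sqrt{2} \sqrt{v}$ ($u{\left(v \right)} = \sqrt{2 v} = \sqrt{2} \sqrt{v}$)
$B = \sqrt{22}$ ($B = \sqrt{2} \sqrt{6 \cdot 1 + 5} = \sqrt{2} \sqrt{6 + 5} = \sqrt{2} \sqrt{11} = \sqrt{22} \approx 4.6904$)
$- 18 \left(2 - 4\right) 5 B = - 18 \left(2 - 4\right) 5 \sqrt{22} = - 18 \left(\left(-2\right) 5\right) \sqrt{22} = \left(-18\right) \left(-10\right) \sqrt{22} = 180 \sqrt{22}$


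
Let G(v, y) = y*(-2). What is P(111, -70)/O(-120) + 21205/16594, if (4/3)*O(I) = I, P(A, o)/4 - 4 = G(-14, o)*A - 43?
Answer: -171164321/248910 ≈ -687.66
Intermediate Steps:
G(v, y) = -2*y
P(A, o) = -156 - 8*A*o (P(A, o) = 16 + 4*((-2*o)*A - 43) = 16 + 4*(-2*A*o - 43) = 16 + 4*(-43 - 2*A*o) = 16 + (-172 - 8*A*o) = -156 - 8*A*o)
O(I) = 3*I/4
P(111, -70)/O(-120) + 21205/16594 = (-156 - 8*111*(-70))/(((¾)*(-120))) + 21205/16594 = (-156 + 62160)/(-90) + 21205*(1/16594) = 62004*(-1/90) + 21205/16594 = -10334/15 + 21205/16594 = -171164321/248910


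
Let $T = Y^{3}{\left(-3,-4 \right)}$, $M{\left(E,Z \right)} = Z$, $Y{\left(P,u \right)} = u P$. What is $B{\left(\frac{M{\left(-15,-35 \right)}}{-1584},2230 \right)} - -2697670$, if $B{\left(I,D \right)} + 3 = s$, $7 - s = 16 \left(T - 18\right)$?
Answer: $2670314$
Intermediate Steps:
$Y{\left(P,u \right)} = P u$
$T = 1728$ ($T = \left(\left(-3\right) \left(-4\right)\right)^{3} = 12^{3} = 1728$)
$s = -27353$ ($s = 7 - 16 \left(1728 - 18\right) = 7 - 16 \cdot 1710 = 7 - 27360 = -27353$)
$B{\left(I,D \right)} = -27356$ ($B{\left(I,D \right)} = -3 - 27353 = -27356$)
$B{\left(\frac{M{\left(-15,-35 \right)}}{-1584},2230 \right)} - -2697670 = -27356 - -2697670 = -27356 + 2697670 = 2670314$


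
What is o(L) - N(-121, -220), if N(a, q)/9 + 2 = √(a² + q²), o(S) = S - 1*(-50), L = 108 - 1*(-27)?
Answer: 203 - 99*√521 ≈ -2056.7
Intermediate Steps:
L = 135 (L = 108 + 27 = 135)
o(S) = 50 + S (o(S) = S + 50 = 50 + S)
N(a, q) = -18 + 9*√(a² + q²)
o(L) - N(-121, -220) = (50 + 135) - (-18 + 9*√((-121)² + (-220)²)) = 185 - (-18 + 9*√(14641 + 48400)) = 185 - (-18 + 9*√63041) = 185 - (-18 + 9*(11*√521)) = 185 - (-18 + 99*√521) = 185 + (18 - 99*√521) = 203 - 99*√521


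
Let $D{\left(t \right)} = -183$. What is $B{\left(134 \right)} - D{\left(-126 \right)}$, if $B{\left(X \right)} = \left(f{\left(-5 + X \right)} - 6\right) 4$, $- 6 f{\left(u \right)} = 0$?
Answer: $159$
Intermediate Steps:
$f{\left(u \right)} = 0$ ($f{\left(u \right)} = \left(- \frac{1}{6}\right) 0 = 0$)
$B{\left(X \right)} = -24$ ($B{\left(X \right)} = \left(0 - 6\right) 4 = \left(-6\right) 4 = -24$)
$B{\left(134 \right)} - D{\left(-126 \right)} = -24 - -183 = -24 + 183 = 159$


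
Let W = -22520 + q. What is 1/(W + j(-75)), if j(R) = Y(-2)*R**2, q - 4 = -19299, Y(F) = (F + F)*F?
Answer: 1/3185 ≈ 0.00031397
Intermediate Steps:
Y(F) = 2*F**2 (Y(F) = (2*F)*F = 2*F**2)
q = -19295 (q = 4 - 19299 = -19295)
j(R) = 8*R**2 (j(R) = (2*(-2)**2)*R**2 = (2*4)*R**2 = 8*R**2)
W = -41815 (W = -22520 - 19295 = -41815)
1/(W + j(-75)) = 1/(-41815 + 8*(-75)**2) = 1/(-41815 + 8*5625) = 1/(-41815 + 45000) = 1/3185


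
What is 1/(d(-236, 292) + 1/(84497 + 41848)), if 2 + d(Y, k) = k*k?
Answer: 126345/10772427391 ≈ 1.1729e-5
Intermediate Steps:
d(Y, k) = -2 + k**2 (d(Y, k) = -2 + k*k = -2 + k**2)
1/(d(-236, 292) + 1/(84497 + 41848)) = 1/((-2 + 292**2) + 1/(84497 + 41848)) = 1/((-2 + 85264) + 1/126345) = 1/(85262 + 1/126345) = 1/(10772427391/126345) = 126345/10772427391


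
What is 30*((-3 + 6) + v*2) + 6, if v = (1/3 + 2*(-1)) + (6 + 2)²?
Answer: 3836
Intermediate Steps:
v = 187/3 (v = (⅓ - 2) + 8² = -5/3 + 64 = 187/3 ≈ 62.333)
30*((-3 + 6) + v*2) + 6 = 30*((-3 + 6) + (187/3)*2) + 6 = 30*(3 + 374/3) + 6 = 30*(383/3) + 6 = 3830 + 6 = 3836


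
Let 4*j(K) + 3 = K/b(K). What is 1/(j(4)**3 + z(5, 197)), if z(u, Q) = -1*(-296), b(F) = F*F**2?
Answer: 262144/77490801 ≈ 0.0033829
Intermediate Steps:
b(F) = F**3
z(u, Q) = 296
j(K) = -3/4 + 1/(4*K**2) (j(K) = -3/4 + (K/(K**3))/4 = -3/4 + (K/K**3)/4 = -3/4 + 1/(4*K**2))
1/(j(4)**3 + z(5, 197)) = 1/((-3/4 + (1/4)/4**2)**3 + 296) = 1/((-3/4 + (1/4)*(1/16))**3 + 296) = 1/((-3/4 + 1/64)**3 + 296) = 1/((-47/64)**3 + 296) = 1/(-103823/262144 + 296) = 1/(77490801/262144) = 262144/77490801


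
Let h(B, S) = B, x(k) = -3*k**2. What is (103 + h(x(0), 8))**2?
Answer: 10609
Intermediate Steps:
(103 + h(x(0), 8))**2 = (103 - 3*0**2)**2 = (103 - 3*0)**2 = (103 + 0)**2 = 103**2 = 10609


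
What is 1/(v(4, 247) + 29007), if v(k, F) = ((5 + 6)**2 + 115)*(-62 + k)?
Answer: 1/15319 ≈ 6.5278e-5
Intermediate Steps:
v(k, F) = -14632 + 236*k (v(k, F) = (11**2 + 115)*(-62 + k) = (121 + 115)*(-62 + k) = 236*(-62 + k) = -14632 + 236*k)
1/(v(4, 247) + 29007) = 1/((-14632 + 236*4) + 29007) = 1/((-14632 + 944) + 29007) = 1/(-13688 + 29007) = 1/15319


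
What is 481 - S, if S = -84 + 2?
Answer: 563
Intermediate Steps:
S = -82
481 - S = 481 - 1*(-82) = 481 + 82 = 563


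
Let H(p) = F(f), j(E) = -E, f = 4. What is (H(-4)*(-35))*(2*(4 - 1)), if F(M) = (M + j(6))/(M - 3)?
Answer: 420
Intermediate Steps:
F(M) = (-6 + M)/(-3 + M) (F(M) = (M - 1*6)/(M - 3) = (M - 6)/(-3 + M) = (-6 + M)/(-3 + M))
H(p) = -2 (H(p) = (-6 + 4)/(-3 + 4) = -2/1 = 1*(-2) = -2)
(H(-4)*(-35))*(2*(4 - 1)) = (-2*(-35))*(2*(4 - 1)) = 70*(2*3) = 70*6 = 420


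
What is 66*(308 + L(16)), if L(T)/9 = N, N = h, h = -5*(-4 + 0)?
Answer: 32208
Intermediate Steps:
h = 20 (h = -5*(-4) = 20)
N = 20
L(T) = 180 (L(T) = 9*20 = 180)
66*(308 + L(16)) = 66*(308 + 180) = 66*488 = 32208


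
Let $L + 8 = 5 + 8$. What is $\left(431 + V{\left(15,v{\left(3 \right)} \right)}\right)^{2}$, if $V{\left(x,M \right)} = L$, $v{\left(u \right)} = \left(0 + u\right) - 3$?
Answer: $190096$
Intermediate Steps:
$v{\left(u \right)} = -3 + u$ ($v{\left(u \right)} = u - 3 = -3 + u$)
$L = 5$ ($L = -8 + \left(5 + 8\right) = -8 + 13 = 5$)
$V{\left(x,M \right)} = 5$
$\left(431 + V{\left(15,v{\left(3 \right)} \right)}\right)^{2} = \left(431 + 5\right)^{2} = 436^{2} = 190096$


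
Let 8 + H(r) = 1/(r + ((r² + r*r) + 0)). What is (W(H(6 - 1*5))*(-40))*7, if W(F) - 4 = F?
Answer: 3080/3 ≈ 1026.7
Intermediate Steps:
H(r) = -8 + 1/(r + 2*r²) (H(r) = -8 + 1/(r + ((r² + r*r) + 0)) = -8 + 1/(r + ((r² + r²) + 0)) = -8 + 1/(r + (2*r² + 0)) = -8 + 1/(r + 2*r²))
W(F) = 4 + F
(W(H(6 - 1*5))*(-40))*7 = ((4 + (1 - 16*(6 - 1*5)² - 8*(6 - 1*5))/((6 - 1*5)*(1 + 2*(6 - 1*5))))*(-40))*7 = ((4 + (1 - 16*(6 - 5)² - 8*(6 - 5))/((6 - 5)*(1 + 2*(6 - 5))))*(-40))*7 = ((4 + (1 - 16*1² - 8*1)/(1*(1 + 2*1)))*(-40))*7 = ((4 + 1*(1 - 16*1 - 8)/(1 + 2))*(-40))*7 = ((4 + 1*(1 - 16 - 8)/3)*(-40))*7 = ((4 + 1*(⅓)*(-23))*(-40))*7 = ((4 - 23/3)*(-40))*7 = -11/3*(-40)*7 = (440/3)*7 = 3080/3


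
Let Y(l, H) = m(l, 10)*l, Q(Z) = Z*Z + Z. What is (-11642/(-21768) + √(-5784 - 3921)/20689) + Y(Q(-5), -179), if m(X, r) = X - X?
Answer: 5821/10884 + I*√9705/20689 ≈ 0.53482 + 0.0047617*I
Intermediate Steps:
m(X, r) = 0
Q(Z) = Z + Z² (Q(Z) = Z² + Z = Z + Z²)
Y(l, H) = 0 (Y(l, H) = 0*l = 0)
(-11642/(-21768) + √(-5784 - 3921)/20689) + Y(Q(-5), -179) = (-11642/(-21768) + √(-5784 - 3921)/20689) + 0 = (-11642*(-1/21768) + √(-9705)*(1/20689)) + 0 = (5821/10884 + (I*√9705)*(1/20689)) + 0 = (5821/10884 + I*√9705/20689) + 0 = 5821/10884 + I*√9705/20689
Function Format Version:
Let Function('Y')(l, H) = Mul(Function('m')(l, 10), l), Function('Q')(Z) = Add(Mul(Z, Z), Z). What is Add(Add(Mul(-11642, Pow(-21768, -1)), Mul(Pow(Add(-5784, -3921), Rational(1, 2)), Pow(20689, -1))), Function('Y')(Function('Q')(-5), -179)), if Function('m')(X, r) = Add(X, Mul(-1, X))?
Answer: Add(Rational(5821, 10884), Mul(Rational(1, 20689), I, Pow(9705, Rational(1, 2)))) ≈ Add(0.53482, Mul(0.0047617, I))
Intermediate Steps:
Function('m')(X, r) = 0
Function('Q')(Z) = Add(Z, Pow(Z, 2)) (Function('Q')(Z) = Add(Pow(Z, 2), Z) = Add(Z, Pow(Z, 2)))
Function('Y')(l, H) = 0 (Function('Y')(l, H) = Mul(0, l) = 0)
Add(Add(Mul(-11642, Pow(-21768, -1)), Mul(Pow(Add(-5784, -3921), Rational(1, 2)), Pow(20689, -1))), Function('Y')(Function('Q')(-5), -179)) = Add(Add(Mul(-11642, Pow(-21768, -1)), Mul(Pow(Add(-5784, -3921), Rational(1, 2)), Pow(20689, -1))), 0) = Add(Add(Mul(-11642, Rational(-1, 21768)), Mul(Pow(-9705, Rational(1, 2)), Rational(1, 20689))), 0) = Add(Add(Rational(5821, 10884), Mul(Mul(I, Pow(9705, Rational(1, 2))), Rational(1, 20689))), 0) = Add(Add(Rational(5821, 10884), Mul(Rational(1, 20689), I, Pow(9705, Rational(1, 2)))), 0) = Add(Rational(5821, 10884), Mul(Rational(1, 20689), I, Pow(9705, Rational(1, 2))))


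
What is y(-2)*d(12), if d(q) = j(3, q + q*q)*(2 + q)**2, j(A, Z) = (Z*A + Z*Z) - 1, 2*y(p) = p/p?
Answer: 2430694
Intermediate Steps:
y(p) = 1/2 (y(p) = (p/p)/2 = (1/2)*1 = 1/2)
j(A, Z) = -1 + Z**2 + A*Z (j(A, Z) = (A*Z + Z**2) - 1 = (Z**2 + A*Z) - 1 = -1 + Z**2 + A*Z)
d(q) = (2 + q)**2*(-1 + (q + q**2)**2 + 3*q + 3*q**2) (d(q) = (-1 + (q + q*q)**2 + 3*(q + q*q))*(2 + q)**2 = (-1 + (q + q**2)**2 + 3*(q + q**2))*(2 + q)**2 = (-1 + (q + q**2)**2 + (3*q + 3*q**2))*(2 + q)**2 = (-1 + (q + q**2)**2 + 3*q + 3*q**2)*(2 + q)**2 = (2 + q)**2*(-1 + (q + q**2)**2 + 3*q + 3*q**2))
y(-2)*d(12) = ((2 + 12)**2*(-1 + 12**2*(1 + 12)**2 + 3*12*(1 + 12)))/2 = (14**2*(-1 + 144*13**2 + 3*12*13))/2 = (196*(-1 + 144*169 + 468))/2 = (196*(-1 + 24336 + 468))/2 = (196*24803)/2 = (1/2)*4861388 = 2430694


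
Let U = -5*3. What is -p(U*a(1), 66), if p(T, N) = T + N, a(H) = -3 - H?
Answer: -126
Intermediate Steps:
U = -15
p(T, N) = N + T
-p(U*a(1), 66) = -(66 - 15*(-3 - 1*1)) = -(66 - 15*(-3 - 1)) = -(66 - 15*(-4)) = -(66 + 60) = -1*126 = -126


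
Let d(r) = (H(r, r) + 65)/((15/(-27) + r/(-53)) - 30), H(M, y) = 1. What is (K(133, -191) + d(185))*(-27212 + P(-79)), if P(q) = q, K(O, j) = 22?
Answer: -4445676609/8120 ≈ -5.4750e+5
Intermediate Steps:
d(r) = 66/(-275/9 - r/53) (d(r) = (1 + 65)/((15/(-27) + r/(-53)) - 30) = 66/((15*(-1/27) + r*(-1/53)) - 30) = 66/((-5/9 - r/53) - 30) = 66/(-275/9 - r/53))
(K(133, -191) + d(185))*(-27212 + P(-79)) = (22 - 31482/(14575 + 9*185))*(-27212 - 79) = (22 - 31482/(14575 + 1665))*(-27291) = (22 - 31482/16240)*(-27291) = (22 - 31482*1/16240)*(-27291) = (22 - 15741/8120)*(-27291) = (162899/8120)*(-27291) = -4445676609/8120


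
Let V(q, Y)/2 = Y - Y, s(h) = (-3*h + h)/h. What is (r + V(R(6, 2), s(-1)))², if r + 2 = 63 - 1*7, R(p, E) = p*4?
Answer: 2916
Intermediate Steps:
R(p, E) = 4*p
s(h) = -2 (s(h) = (-2*h)/h = -2)
V(q, Y) = 0 (V(q, Y) = 2*(Y - Y) = 2*0 = 0)
r = 54 (r = -2 + (63 - 1*7) = -2 + (63 - 7) = -2 + 56 = 54)
(r + V(R(6, 2), s(-1)))² = (54 + 0)² = 54² = 2916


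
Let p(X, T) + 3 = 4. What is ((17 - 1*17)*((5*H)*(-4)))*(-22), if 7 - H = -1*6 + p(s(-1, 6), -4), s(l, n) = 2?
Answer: 0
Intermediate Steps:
p(X, T) = 1 (p(X, T) = -3 + 4 = 1)
H = 12 (H = 7 - (-1*6 + 1) = 7 - (-6 + 1) = 7 - 1*(-5) = 7 + 5 = 12)
((17 - 1*17)*((5*H)*(-4)))*(-22) = ((17 - 1*17)*((5*12)*(-4)))*(-22) = ((17 - 17)*(60*(-4)))*(-22) = (0*(-240))*(-22) = 0*(-22) = 0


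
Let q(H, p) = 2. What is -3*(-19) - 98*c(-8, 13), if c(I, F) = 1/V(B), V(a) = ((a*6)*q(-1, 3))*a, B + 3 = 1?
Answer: 1319/24 ≈ 54.958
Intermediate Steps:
B = -2 (B = -3 + 1 = -2)
V(a) = 12*a² (V(a) = ((a*6)*2)*a = ((6*a)*2)*a = (12*a)*a = 12*a²)
c(I, F) = 1/48 (c(I, F) = 1/(12*(-2)²) = 1/(12*4) = 1/48)
-3*(-19) - 98*c(-8, 13) = -3*(-19) - 98*1/48 = 57 - 49/24 = 1319/24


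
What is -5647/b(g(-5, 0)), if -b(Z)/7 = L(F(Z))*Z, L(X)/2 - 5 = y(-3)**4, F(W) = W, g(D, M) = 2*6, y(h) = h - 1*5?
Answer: 5647/688968 ≈ 0.0081963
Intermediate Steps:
y(h) = -5 + h (y(h) = h - 5 = -5 + h)
g(D, M) = 12
L(X) = 8202 (L(X) = 10 + 2*(-5 - 3)**4 = 10 + 2*(-8)**4 = 10 + 2*4096 = 10 + 8192 = 8202)
b(Z) = -57414*Z
-5647/b(g(-5, 0)) = -5647/((-57414*12)) = -5647/(-688968) = -5647*(-1/688968) = 5647/688968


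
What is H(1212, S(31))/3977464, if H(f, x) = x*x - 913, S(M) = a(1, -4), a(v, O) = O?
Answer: -897/3977464 ≈ -0.00022552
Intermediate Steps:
S(M) = -4
H(f, x) = -913 + x**2 (H(f, x) = x**2 - 913 = -913 + x**2)
H(1212, S(31))/3977464 = (-913 + (-4)**2)/3977464 = (-913 + 16)*(1/3977464) = -897*1/3977464 = -897/3977464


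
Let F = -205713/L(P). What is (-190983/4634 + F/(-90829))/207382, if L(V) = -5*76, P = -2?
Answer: -173493035229/872874127078520 ≈ -0.00019876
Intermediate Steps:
L(V) = -380
F = 10827/20 (F = -205713/(-380) = -205713*(-1/380) = 10827/20 ≈ 541.35)
(-190983/4634 + F/(-90829))/207382 = (-190983/4634 + (10827/20)/(-90829))/207382 = (-190983*1/4634 + (10827/20)*(-1/90829))*(1/207382) = (-190983/4634 - 10827/1816580)*(1/207382) = -173493035229/4209015860*1/207382 = -173493035229/872874127078520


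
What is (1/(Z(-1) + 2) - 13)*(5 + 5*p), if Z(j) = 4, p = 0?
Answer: -385/6 ≈ -64.167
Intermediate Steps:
(1/(Z(-1) + 2) - 13)*(5 + 5*p) = (1/(4 + 2) - 13)*(5 + 5*0) = (1/6 - 13)*(5 + 0) = (⅙ - 13)*5 = -77/6*5 = -385/6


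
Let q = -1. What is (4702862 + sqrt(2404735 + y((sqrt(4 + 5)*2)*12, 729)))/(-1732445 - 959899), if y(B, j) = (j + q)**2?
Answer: -2351431/1346172 - sqrt(2934719)/2692344 ≈ -1.7474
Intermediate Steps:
y(B, j) = (-1 + j)**2 (y(B, j) = (j - 1)**2 = (-1 + j)**2)
(4702862 + sqrt(2404735 + y((sqrt(4 + 5)*2)*12, 729)))/(-1732445 - 959899) = (4702862 + sqrt(2404735 + (-1 + 729)**2))/(-1732445 - 959899) = (4702862 + sqrt(2404735 + 728**2))/(-2692344) = (4702862 + sqrt(2404735 + 529984))*(-1/2692344) = (4702862 + sqrt(2934719))*(-1/2692344) = -2351431/1346172 - sqrt(2934719)/2692344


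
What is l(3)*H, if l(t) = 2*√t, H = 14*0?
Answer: 0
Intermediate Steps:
H = 0
l(3)*H = (2*√3)*0 = 0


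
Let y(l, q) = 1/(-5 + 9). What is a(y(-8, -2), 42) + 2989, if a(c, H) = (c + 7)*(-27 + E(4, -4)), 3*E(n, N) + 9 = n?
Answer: 16687/6 ≈ 2781.2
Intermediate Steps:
E(n, N) = -3 + n/3
y(l, q) = ¼ (y(l, q) = 1/4 = ¼)
a(c, H) = -602/3 - 86*c/3 (a(c, H) = (c + 7)*(-27 + (-3 + (⅓)*4)) = (7 + c)*(-27 + (-3 + 4/3)) = (7 + c)*(-27 - 5/3) = (7 + c)*(-86/3) = -602/3 - 86*c/3)
a(y(-8, -2), 42) + 2989 = (-602/3 - 86/3*¼) + 2989 = (-602/3 - 43/6) + 2989 = -1247/6 + 2989 = 16687/6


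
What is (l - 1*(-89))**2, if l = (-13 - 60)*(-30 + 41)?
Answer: 509796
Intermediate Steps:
l = -803 (l = -73*11 = -803)
(l - 1*(-89))**2 = (-803 - 1*(-89))**2 = (-803 + 89)**2 = (-714)**2 = 509796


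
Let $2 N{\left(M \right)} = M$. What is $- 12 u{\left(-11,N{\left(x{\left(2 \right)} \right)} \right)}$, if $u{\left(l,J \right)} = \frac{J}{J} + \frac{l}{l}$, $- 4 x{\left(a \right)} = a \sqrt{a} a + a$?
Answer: $-24$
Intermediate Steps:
$x{\left(a \right)} = - \frac{a}{4} - \frac{a^{\frac{5}{2}}}{4}$ ($x{\left(a \right)} = - \frac{a \sqrt{a} a + a}{4} = - \frac{a^{\frac{3}{2}} a + a}{4} = - \frac{a^{\frac{5}{2}} + a}{4} = - \frac{a + a^{\frac{5}{2}}}{4} = - \frac{a}{4} - \frac{a^{\frac{5}{2}}}{4}$)
$N{\left(M \right)} = \frac{M}{2}$
$u{\left(l,J \right)} = 2$ ($u{\left(l,J \right)} = 1 + 1 = 2$)
$- 12 u{\left(-11,N{\left(x{\left(2 \right)} \right)} \right)} = \left(-12\right) 2 = -24$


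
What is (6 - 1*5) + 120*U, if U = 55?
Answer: 6601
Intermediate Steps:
(6 - 1*5) + 120*U = (6 - 1*5) + 120*55 = (6 - 5) + 6600 = 1 + 6600 = 6601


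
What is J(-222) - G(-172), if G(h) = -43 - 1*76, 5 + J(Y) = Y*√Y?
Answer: 114 - 222*I*√222 ≈ 114.0 - 3307.7*I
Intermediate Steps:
J(Y) = -5 + Y^(3/2) (J(Y) = -5 + Y*√Y = -5 + Y^(3/2))
G(h) = -119 (G(h) = -43 - 76 = -119)
J(-222) - G(-172) = (-5 + (-222)^(3/2)) - 1*(-119) = (-5 - 222*I*√222) + 119 = 114 - 222*I*√222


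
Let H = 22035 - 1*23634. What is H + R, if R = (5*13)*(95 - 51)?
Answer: 1261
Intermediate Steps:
R = 2860 (R = 65*44 = 2860)
H = -1599 (H = 22035 - 23634 = -1599)
H + R = -1599 + 2860 = 1261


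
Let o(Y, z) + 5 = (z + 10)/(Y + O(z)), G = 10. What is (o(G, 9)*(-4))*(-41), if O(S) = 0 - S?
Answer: 2296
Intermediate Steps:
O(S) = -S
o(Y, z) = -5 + (10 + z)/(Y - z) (o(Y, z) = -5 + (z + 10)/(Y - z) = -5 + (10 + z)/(Y - z))
(o(G, 9)*(-4))*(-41) = (((10 - 5*10 + 6*9)/(10 - 1*9))*(-4))*(-41) = (((10 - 50 + 54)/(10 - 9))*(-4))*(-41) = ((14/1)*(-4))*(-41) = ((1*14)*(-4))*(-41) = (14*(-4))*(-41) = -56*(-41) = 2296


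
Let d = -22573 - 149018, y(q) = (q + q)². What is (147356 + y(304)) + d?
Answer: 345429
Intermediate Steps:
y(q) = 4*q² (y(q) = (2*q)² = 4*q²)
d = -171591
(147356 + y(304)) + d = (147356 + 4*304²) - 171591 = (147356 + 4*92416) - 171591 = (147356 + 369664) - 171591 = 517020 - 171591 = 345429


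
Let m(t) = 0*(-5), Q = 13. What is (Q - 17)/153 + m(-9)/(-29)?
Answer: -4/153 ≈ -0.026144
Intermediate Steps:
m(t) = 0
(Q - 17)/153 + m(-9)/(-29) = (13 - 17)/153 + 0/(-29) = -4*1/153 + 0*(-1/29) = -4/153 + 0 = -4/153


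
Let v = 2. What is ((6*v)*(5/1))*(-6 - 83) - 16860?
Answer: -22200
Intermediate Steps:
((6*v)*(5/1))*(-6 - 83) - 16860 = ((6*2)*(5/1))*(-6 - 83) - 16860 = (12*(5*1))*(-89) - 16860 = (12*5)*(-89) - 16860 = 60*(-89) - 16860 = -5340 - 16860 = -22200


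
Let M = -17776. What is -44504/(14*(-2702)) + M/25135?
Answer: 10140398/21609245 ≈ 0.46926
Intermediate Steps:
-44504/(14*(-2702)) + M/25135 = -44504/(14*(-2702)) - 17776/25135 = -44504/(-37828) - 17776*1/25135 = -44504*(-1/37828) - 1616/2285 = 11126/9457 - 1616/2285 = 10140398/21609245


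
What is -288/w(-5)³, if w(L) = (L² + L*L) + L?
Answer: -32/10125 ≈ -0.0031605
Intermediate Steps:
w(L) = L + 2*L² (w(L) = (L² + L²) + L = 2*L² + L = L + 2*L²)
-288/w(-5)³ = -288*(-1/(125*(1 + 2*(-5))³)) = -288*(-1/(125*(1 - 10)³)) = -288/((-5*(-9))³) = -288/(45³) = -288/91125 = -288*1/91125 = -32/10125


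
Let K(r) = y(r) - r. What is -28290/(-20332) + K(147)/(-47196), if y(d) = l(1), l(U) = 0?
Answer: 4848419/3476772 ≈ 1.3945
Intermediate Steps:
y(d) = 0
K(r) = -r (K(r) = 0 - r = -r)
-28290/(-20332) + K(147)/(-47196) = -28290/(-20332) - 1*147/(-47196) = -28290*(-1/20332) - 147*(-1/47196) = 615/442 + 49/15732 = 4848419/3476772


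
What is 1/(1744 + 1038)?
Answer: 1/2782 ≈ 0.00035945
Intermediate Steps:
1/(1744 + 1038) = 1/2782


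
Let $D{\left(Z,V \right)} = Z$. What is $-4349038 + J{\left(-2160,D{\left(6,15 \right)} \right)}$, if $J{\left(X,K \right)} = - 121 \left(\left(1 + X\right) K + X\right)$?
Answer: $-2520244$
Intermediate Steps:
$J{\left(X,K \right)} = - 121 X - 121 K \left(1 + X\right)$ ($J{\left(X,K \right)} = - 121 \left(K \left(1 + X\right) + X\right) = - 121 \left(X + K \left(1 + X\right)\right) = - 121 X - 121 K \left(1 + X\right)$)
$-4349038 + J{\left(-2160,D{\left(6,15 \right)} \right)} = -4349038 - \left(-260634 - 1568160\right) = -4349038 + \left(-726 + 261360 + 1568160\right) = -4349038 + 1828794 = -2520244$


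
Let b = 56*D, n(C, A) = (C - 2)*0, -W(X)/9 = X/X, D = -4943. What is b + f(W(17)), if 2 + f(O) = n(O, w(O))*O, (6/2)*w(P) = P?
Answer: -276810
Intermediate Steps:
W(X) = -9 (W(X) = -9*X/X = -9*1 = -9)
w(P) = P/3
n(C, A) = 0 (n(C, A) = (-2 + C)*0 = 0)
f(O) = -2 (f(O) = -2 + 0*O = -2 + 0 = -2)
b = -276808 (b = 56*(-4943) = -276808)
b + f(W(17)) = -276808 - 2 = -276810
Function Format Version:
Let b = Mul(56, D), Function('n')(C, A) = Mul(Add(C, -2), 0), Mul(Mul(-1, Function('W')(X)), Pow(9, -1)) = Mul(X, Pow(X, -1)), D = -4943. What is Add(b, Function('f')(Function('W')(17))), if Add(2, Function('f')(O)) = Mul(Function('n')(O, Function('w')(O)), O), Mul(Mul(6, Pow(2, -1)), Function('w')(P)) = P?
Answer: -276810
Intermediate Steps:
Function('W')(X) = -9 (Function('W')(X) = Mul(-9, Mul(X, Pow(X, -1))) = Mul(-9, 1) = -9)
Function('w')(P) = Mul(Rational(1, 3), P)
Function('n')(C, A) = 0 (Function('n')(C, A) = Mul(Add(-2, C), 0) = 0)
Function('f')(O) = -2 (Function('f')(O) = Add(-2, Mul(0, O)) = Add(-2, 0) = -2)
b = -276808 (b = Mul(56, -4943) = -276808)
Add(b, Function('f')(Function('W')(17))) = Add(-276808, -2) = -276810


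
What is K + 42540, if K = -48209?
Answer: -5669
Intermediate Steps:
K + 42540 = -48209 + 42540 = -5669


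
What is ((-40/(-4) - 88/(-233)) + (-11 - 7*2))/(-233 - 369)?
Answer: 3407/140266 ≈ 0.024290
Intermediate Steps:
((-40/(-4) - 88/(-233)) + (-11 - 7*2))/(-233 - 369) = ((-40*(-1/4) - 88*(-1/233)) + (-11 - 14))/(-602) = ((10 + 88/233) - 25)*(-1/602) = (2418/233 - 25)*(-1/602) = -3407/233*(-1/602) = 3407/140266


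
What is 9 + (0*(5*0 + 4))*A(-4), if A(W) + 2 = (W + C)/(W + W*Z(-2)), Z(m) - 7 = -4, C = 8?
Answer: 9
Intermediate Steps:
Z(m) = 3 (Z(m) = 7 - 4 = 3)
A(W) = -2 + (8 + W)/(4*W) (A(W) = -2 + (W + 8)/(W + W*3) = -2 + (8 + W)/(W + 3*W) = -2 + (8 + W)/((4*W)) = -2 + (8 + W)*(1/(4*W)) = -2 + (8 + W)/(4*W))
9 + (0*(5*0 + 4))*A(-4) = 9 + (0*(5*0 + 4))*(-7/4 + 2/(-4)) = 9 + (0*(0 + 4))*(-7/4 + 2*(-1/4)) = 9 + (0*4)*(-7/4 - 1/2) = 9 + 0*(-9/4) = 9 + 0 = 9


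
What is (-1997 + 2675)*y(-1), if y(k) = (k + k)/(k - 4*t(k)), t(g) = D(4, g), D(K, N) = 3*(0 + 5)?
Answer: 1356/61 ≈ 22.229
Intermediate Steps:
D(K, N) = 15 (D(K, N) = 3*5 = 15)
t(g) = 15
y(k) = 2*k/(-60 + k) (y(k) = (k + k)/(k - 4*15) = (2*k)/(k - 60) = (2*k)/(-60 + k) = 2*k/(-60 + k))
(-1997 + 2675)*y(-1) = (-1997 + 2675)*(2*(-1)/(-60 - 1)) = 678*(2*(-1)/(-61)) = 678*(2*(-1)*(-1/61)) = 678*(2/61) = 1356/61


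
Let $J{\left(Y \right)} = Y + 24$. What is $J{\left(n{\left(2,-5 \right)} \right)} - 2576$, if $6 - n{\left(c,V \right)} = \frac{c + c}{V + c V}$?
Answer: $- \frac{38186}{15} \approx -2545.7$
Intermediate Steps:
$n{\left(c,V \right)} = 6 - \frac{2 c}{V + V c}$ ($n{\left(c,V \right)} = 6 - \frac{c + c}{V + c V} = 6 - \frac{2 c}{V + V c}$)
$J{\left(Y \right)} = 24 + Y$
$J{\left(n{\left(2,-5 \right)} \right)} - 2576 = \left(24 + \frac{2 \left(\left(-1\right) 2 + 3 \left(-5\right) + 3 \left(-5\right) 2\right)}{\left(-5\right) \left(1 + 2\right)}\right) - 2576 = \left(24 + 2 \left(- \frac{1}{5}\right) \frac{1}{3} \left(-2 - 15 - 30\right)\right) - 2576 = \left(24 + 2 \left(- \frac{1}{5}\right) \frac{1}{3} \left(-47\right)\right) - 2576 = \left(24 + \frac{94}{15}\right) - 2576 = \frac{454}{15} - 2576 = - \frac{38186}{15}$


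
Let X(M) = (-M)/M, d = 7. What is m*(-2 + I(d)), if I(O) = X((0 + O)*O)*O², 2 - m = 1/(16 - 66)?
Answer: -5151/50 ≈ -103.02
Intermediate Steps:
X(M) = -1
m = 101/50 (m = 2 - 1/(16 - 66) = 2 - 1/(-50) = 2 - 1*(-1/50) = 2 + 1/50 = 101/50 ≈ 2.0200)
I(O) = -O²
m*(-2 + I(d)) = 101*(-2 - 1*7²)/50 = 101*(-2 - 1*49)/50 = 101*(-2 - 49)/50 = (101/50)*(-51) = -5151/50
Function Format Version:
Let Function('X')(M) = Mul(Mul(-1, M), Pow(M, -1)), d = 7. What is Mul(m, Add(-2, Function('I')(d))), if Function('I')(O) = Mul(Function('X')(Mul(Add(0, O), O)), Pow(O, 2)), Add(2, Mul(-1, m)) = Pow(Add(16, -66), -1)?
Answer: Rational(-5151, 50) ≈ -103.02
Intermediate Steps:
Function('X')(M) = -1
m = Rational(101, 50) (m = Add(2, Mul(-1, Pow(Add(16, -66), -1))) = Add(2, Mul(-1, Pow(-50, -1))) = Add(2, Mul(-1, Rational(-1, 50))) = Add(2, Rational(1, 50)) = Rational(101, 50) ≈ 2.0200)
Function('I')(O) = Mul(-1, Pow(O, 2))
Mul(m, Add(-2, Function('I')(d))) = Mul(Rational(101, 50), Add(-2, Mul(-1, Pow(7, 2)))) = Mul(Rational(101, 50), Add(-2, Mul(-1, 49))) = Mul(Rational(101, 50), Add(-2, -49)) = Mul(Rational(101, 50), -51) = Rational(-5151, 50)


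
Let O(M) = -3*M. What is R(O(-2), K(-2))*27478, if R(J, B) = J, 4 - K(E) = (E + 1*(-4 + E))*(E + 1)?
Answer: 164868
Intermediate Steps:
K(E) = 4 - (1 + E)*(-4 + 2*E) (K(E) = 4 - (E + 1*(-4 + E))*(E + 1) = 4 - (E + (-4 + E))*(1 + E) = 4 - (-4 + 2*E)*(1 + E) = 4 - (1 + E)*(-4 + 2*E))
R(O(-2), K(-2))*27478 = -3*(-2)*27478 = 6*27478 = 164868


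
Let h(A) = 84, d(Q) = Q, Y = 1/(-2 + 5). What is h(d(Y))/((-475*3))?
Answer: -28/475 ≈ -0.058947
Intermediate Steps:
Y = ⅓ (Y = 1/3 = ⅓ ≈ 0.33333)
h(d(Y))/((-475*3)) = 84/((-475*3)) = 84/(-1425) = 84*(-1/1425) = -28/475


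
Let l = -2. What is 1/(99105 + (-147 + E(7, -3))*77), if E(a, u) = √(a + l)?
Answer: 87786/7706352151 - 77*√5/7706352151 ≈ 1.1369e-5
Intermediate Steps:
E(a, u) = √(-2 + a) (E(a, u) = √(a - 2) = √(-2 + a))
1/(99105 + (-147 + E(7, -3))*77) = 1/(99105 + (-147 + √(-2 + 7))*77) = 1/(99105 + (-147 + √5)*77) = 1/(99105 + (-11319 + 77*√5)) = 1/(87786 + 77*√5)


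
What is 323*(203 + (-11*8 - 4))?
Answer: 35853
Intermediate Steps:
323*(203 + (-11*8 - 4)) = 323*(203 + (-88 - 4)) = 323*(203 - 92) = 323*111 = 35853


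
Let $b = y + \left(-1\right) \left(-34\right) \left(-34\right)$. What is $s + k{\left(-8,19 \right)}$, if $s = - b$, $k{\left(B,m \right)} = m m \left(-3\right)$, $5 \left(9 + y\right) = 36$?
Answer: $\frac{374}{5} \approx 74.8$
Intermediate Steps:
$y = - \frac{9}{5}$ ($y = -9 + \frac{1}{5} \cdot 36 = -9 + \frac{36}{5} = - \frac{9}{5} \approx -1.8$)
$b = - \frac{5789}{5}$ ($b = - \frac{9}{5} + \left(-1\right) \left(-34\right) \left(-34\right) = - \frac{9}{5} + 34 \left(-34\right) = - \frac{9}{5} - 1156 = - \frac{5789}{5} \approx -1157.8$)
$k{\left(B,m \right)} = - 3 m^{2}$ ($k{\left(B,m \right)} = m^{2} \left(-3\right) = - 3 m^{2}$)
$s = \frac{5789}{5}$ ($s = \left(-1\right) \left(- \frac{5789}{5}\right) = \frac{5789}{5} \approx 1157.8$)
$s + k{\left(-8,19 \right)} = \frac{5789}{5} - 3 \cdot 19^{2} = \frac{5789}{5} - 1083 = \frac{374}{5}$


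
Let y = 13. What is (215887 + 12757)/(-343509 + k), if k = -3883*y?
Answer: -57161/98497 ≈ -0.58033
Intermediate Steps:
k = -50479 (k = -3883*13 = -50479)
(215887 + 12757)/(-343509 + k) = (215887 + 12757)/(-343509 - 50479) = 228644/(-393988) = 228644*(-1/393988) = -57161/98497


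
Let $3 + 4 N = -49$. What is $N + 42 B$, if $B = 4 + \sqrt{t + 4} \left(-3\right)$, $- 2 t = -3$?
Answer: $155 - 63 \sqrt{22} \approx -140.5$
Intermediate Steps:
$t = \frac{3}{2}$ ($t = \left(- \frac{1}{2}\right) \left(-3\right) = \frac{3}{2} \approx 1.5$)
$N = -13$ ($N = - \frac{3}{4} + \frac{1}{4} \left(-49\right) = - \frac{3}{4} - \frac{49}{4} = -13$)
$B = 4 - \frac{3 \sqrt{22}}{2}$ ($B = 4 + \sqrt{\frac{3}{2} + 4} \left(-3\right) = 4 + \sqrt{\frac{11}{2}} \left(-3\right) = 4 + \frac{\sqrt{22}}{2} \left(-3\right) = 4 - \frac{3 \sqrt{22}}{2} \approx -3.0356$)
$N + 42 B = -13 + 42 \left(4 - \frac{3 \sqrt{22}}{2}\right) = -13 + \left(168 - 63 \sqrt{22}\right) = 155 - 63 \sqrt{22}$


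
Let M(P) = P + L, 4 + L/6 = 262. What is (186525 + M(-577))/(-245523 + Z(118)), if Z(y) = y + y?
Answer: -187496/245287 ≈ -0.76439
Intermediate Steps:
L = 1548 (L = -24 + 6*262 = -24 + 1572 = 1548)
Z(y) = 2*y
M(P) = 1548 + P (M(P) = P + 1548 = 1548 + P)
(186525 + M(-577))/(-245523 + Z(118)) = (186525 + (1548 - 577))/(-245523 + 2*118) = (186525 + 971)/(-245523 + 236) = 187496/(-245287) = 187496*(-1/245287) = -187496/245287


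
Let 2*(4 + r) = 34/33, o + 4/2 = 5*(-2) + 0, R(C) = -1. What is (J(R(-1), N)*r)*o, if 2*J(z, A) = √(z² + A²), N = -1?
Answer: 230*√2/11 ≈ 29.570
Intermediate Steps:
o = -12 (o = -2 + (5*(-2) + 0) = -2 + (-10 + 0) = -2 - 10 = -12)
J(z, A) = √(A² + z²)/2 (J(z, A) = √(z² + A²)/2 = √(A² + z²)/2)
r = -115/33 (r = -4 + (34/33)/2 = -4 + (34*(1/33))/2 = -4 + (½)*(34/33) = -4 + 17/33 = -115/33 ≈ -3.4848)
(J(R(-1), N)*r)*o = ((√((-1)² + (-1)²)/2)*(-115/33))*(-12) = ((√(1 + 1)/2)*(-115/33))*(-12) = ((√2/2)*(-115/33))*(-12) = -115*√2/66*(-12) = 230*√2/11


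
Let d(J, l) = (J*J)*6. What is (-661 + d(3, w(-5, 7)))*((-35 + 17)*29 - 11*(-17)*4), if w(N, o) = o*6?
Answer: -137182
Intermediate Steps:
w(N, o) = 6*o
d(J, l) = 6*J**2 (d(J, l) = J**2*6 = 6*J**2)
(-661 + d(3, w(-5, 7)))*((-35 + 17)*29 - 11*(-17)*4) = (-661 + 6*3**2)*((-35 + 17)*29 - 11*(-17)*4) = (-661 + 6*9)*(-18*29 + 187*4) = (-661 + 54)*(-522 + 748) = -607*226 = -137182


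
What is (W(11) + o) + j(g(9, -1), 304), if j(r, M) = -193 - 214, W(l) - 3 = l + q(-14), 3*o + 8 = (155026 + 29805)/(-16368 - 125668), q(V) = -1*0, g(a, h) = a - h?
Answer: -56260521/142036 ≈ -396.10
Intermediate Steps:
q(V) = 0
o = -440373/142036 (o = -8/3 + ((155026 + 29805)/(-16368 - 125668))/3 = -8/3 + (184831/(-142036))/3 = -8/3 + (184831*(-1/142036))/3 = -8/3 + (⅓)*(-184831/142036) = -8/3 - 184831/426108 = -440373/142036 ≈ -3.1004)
W(l) = 3 + l (W(l) = 3 + (l + 0) = 3 + l)
j(r, M) = -407
(W(11) + o) + j(g(9, -1), 304) = ((3 + 11) - 440373/142036) - 407 = (14 - 440373/142036) - 407 = 1548131/142036 - 407 = -56260521/142036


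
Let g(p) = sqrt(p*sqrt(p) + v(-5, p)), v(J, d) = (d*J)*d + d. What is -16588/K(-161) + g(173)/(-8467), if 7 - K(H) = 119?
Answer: 4147/28 - sqrt(-149472 + 173*sqrt(173))/8467 ≈ 148.11 - 0.045313*I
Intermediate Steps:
K(H) = -112 (K(H) = 7 - 1*119 = 7 - 119 = -112)
v(J, d) = d + J*d**2 (v(J, d) = (J*d)*d + d = J*d**2 + d = d + J*d**2)
g(p) = sqrt(p**(3/2) + p*(1 - 5*p)) (g(p) = sqrt(p*sqrt(p) + p*(1 - 5*p)) = sqrt(p**(3/2) + p*(1 - 5*p)))
-16588/K(-161) + g(173)/(-8467) = -16588/(-112) + sqrt(173**(3/2) - 1*173*(-1 + 5*173))/(-8467) = -16588*(-1/112) + sqrt(173*sqrt(173) - 1*173*(-1 + 865))*(-1/8467) = 4147/28 + sqrt(173*sqrt(173) - 1*173*864)*(-1/8467) = 4147/28 + sqrt(173*sqrt(173) - 149472)*(-1/8467) = 4147/28 + sqrt(-149472 + 173*sqrt(173))*(-1/8467) = 4147/28 - sqrt(-149472 + 173*sqrt(173))/8467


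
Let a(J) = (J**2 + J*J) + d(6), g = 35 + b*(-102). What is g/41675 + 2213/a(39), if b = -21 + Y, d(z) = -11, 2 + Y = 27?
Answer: 91096212/126316925 ≈ 0.72117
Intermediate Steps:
Y = 25 (Y = -2 + 27 = 25)
b = 4 (b = -21 + 25 = 4)
g = -373 (g = 35 + 4*(-102) = 35 - 408 = -373)
a(J) = -11 + 2*J**2 (a(J) = (J**2 + J*J) - 11 = (J**2 + J**2) - 11 = 2*J**2 - 11 = -11 + 2*J**2)
g/41675 + 2213/a(39) = -373/41675 + 2213/(-11 + 2*39**2) = -373*1/41675 + 2213/(-11 + 2*1521) = -373/41675 + 2213/(-11 + 3042) = -373/41675 + 2213/3031 = 91096212/126316925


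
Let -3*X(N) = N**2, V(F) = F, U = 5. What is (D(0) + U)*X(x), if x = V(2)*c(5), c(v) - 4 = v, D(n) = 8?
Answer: -1404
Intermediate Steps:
c(v) = 4 + v
x = 18 (x = 2*(4 + 5) = 2*9 = 18)
X(N) = -N**2/3
(D(0) + U)*X(x) = (8 + 5)*(-1/3*18**2) = 13*(-1/3*324) = 13*(-108) = -1404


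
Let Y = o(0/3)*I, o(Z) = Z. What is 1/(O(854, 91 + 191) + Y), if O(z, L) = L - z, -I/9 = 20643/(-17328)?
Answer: -1/572 ≈ -0.0017483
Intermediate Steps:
I = 61929/5776 (I = -185787/(-17328) = -185787*(-1)/17328 = -9*(-6881/5776) = 61929/5776 ≈ 10.722)
Y = 0 (Y = (0/3)*(61929/5776) = (0*(1/3))*(61929/5776) = 0*(61929/5776) = 0)
1/(O(854, 91 + 191) + Y) = 1/(((91 + 191) - 1*854) + 0) = 1/((282 - 854) + 0) = 1/(-572 + 0) = 1/(-572) = -1/572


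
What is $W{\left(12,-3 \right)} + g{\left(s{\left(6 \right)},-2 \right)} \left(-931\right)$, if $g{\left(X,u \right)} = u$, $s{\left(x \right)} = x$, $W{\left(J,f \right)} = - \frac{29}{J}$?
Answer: $\frac{22315}{12} \approx 1859.6$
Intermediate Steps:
$W{\left(12,-3 \right)} + g{\left(s{\left(6 \right)},-2 \right)} \left(-931\right) = - \frac{29}{12} - -1862 = \left(-29\right) \frac{1}{12} + 1862 = - \frac{29}{12} + 1862 = \frac{22315}{12}$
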